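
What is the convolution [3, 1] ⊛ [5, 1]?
y[0] = 3×5 = 15; y[1] = 3×1 + 1×5 = 8; y[2] = 1×1 = 1

[15, 8, 1]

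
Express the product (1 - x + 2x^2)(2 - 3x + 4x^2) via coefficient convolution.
Ascending coefficients: a = [1, -1, 2], b = [2, -3, 4]. c[0] = 1×2 = 2; c[1] = 1×-3 + -1×2 = -5; c[2] = 1×4 + -1×-3 + 2×2 = 11; c[3] = -1×4 + 2×-3 = -10; c[4] = 2×4 = 8. Result coefficients: [2, -5, 11, -10, 8] → 2 - 5x + 11x^2 - 10x^3 + 8x^4

2 - 5x + 11x^2 - 10x^3 + 8x^4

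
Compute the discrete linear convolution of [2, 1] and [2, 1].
y[0] = 2×2 = 4; y[1] = 2×1 + 1×2 = 4; y[2] = 1×1 = 1

[4, 4, 1]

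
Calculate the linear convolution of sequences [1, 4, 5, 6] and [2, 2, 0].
y[0] = 1×2 = 2; y[1] = 1×2 + 4×2 = 10; y[2] = 1×0 + 4×2 + 5×2 = 18; y[3] = 4×0 + 5×2 + 6×2 = 22; y[4] = 5×0 + 6×2 = 12; y[5] = 6×0 = 0

[2, 10, 18, 22, 12, 0]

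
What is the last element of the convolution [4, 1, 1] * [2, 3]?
Use y[k] = Σ_i a[i]·b[k-i] at k=3. y[3] = 1×3 = 3

3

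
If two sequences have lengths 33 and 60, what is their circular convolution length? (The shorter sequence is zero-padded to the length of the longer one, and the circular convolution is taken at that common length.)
Circular convolution (zero-padding the shorter input) has length max(m, n) = max(33, 60) = 60

60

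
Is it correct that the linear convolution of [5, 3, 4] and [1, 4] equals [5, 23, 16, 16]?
Recompute linear convolution of [5, 3, 4] and [1, 4]: y[0] = 5×1 = 5; y[1] = 5×4 + 3×1 = 23; y[2] = 3×4 + 4×1 = 16; y[3] = 4×4 = 16 → [5, 23, 16, 16]. Given [5, 23, 16, 16] matches, so answer: Yes

Yes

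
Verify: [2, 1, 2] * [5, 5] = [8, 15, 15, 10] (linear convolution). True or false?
Recompute linear convolution of [2, 1, 2] and [5, 5]: y[0] = 2×5 = 10; y[1] = 2×5 + 1×5 = 15; y[2] = 1×5 + 2×5 = 15; y[3] = 2×5 = 10 → [10, 15, 15, 10]. Compare to given [8, 15, 15, 10]: they differ at index 0: given 8, correct 10, so answer: No

No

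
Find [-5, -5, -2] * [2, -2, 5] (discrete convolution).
y[0] = -5×2 = -10; y[1] = -5×-2 + -5×2 = 0; y[2] = -5×5 + -5×-2 + -2×2 = -19; y[3] = -5×5 + -2×-2 = -21; y[4] = -2×5 = -10

[-10, 0, -19, -21, -10]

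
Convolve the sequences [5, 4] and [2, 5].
y[0] = 5×2 = 10; y[1] = 5×5 + 4×2 = 33; y[2] = 4×5 = 20

[10, 33, 20]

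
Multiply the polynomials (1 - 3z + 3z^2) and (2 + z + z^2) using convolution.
Ascending coefficients: a = [1, -3, 3], b = [2, 1, 1]. c[0] = 1×2 = 2; c[1] = 1×1 + -3×2 = -5; c[2] = 1×1 + -3×1 + 3×2 = 4; c[3] = -3×1 + 3×1 = 0; c[4] = 3×1 = 3. Result coefficients: [2, -5, 4, 0, 3] → 2 - 5z + 4z^2 + 3z^4

2 - 5z + 4z^2 + 3z^4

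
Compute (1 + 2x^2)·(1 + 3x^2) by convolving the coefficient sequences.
Ascending coefficients: a = [1, 0, 2], b = [1, 0, 3]. c[0] = 1×1 = 1; c[1] = 1×0 + 0×1 = 0; c[2] = 1×3 + 0×0 + 2×1 = 5; c[3] = 0×3 + 2×0 = 0; c[4] = 2×3 = 6. Result coefficients: [1, 0, 5, 0, 6] → 1 + 5x^2 + 6x^4

1 + 5x^2 + 6x^4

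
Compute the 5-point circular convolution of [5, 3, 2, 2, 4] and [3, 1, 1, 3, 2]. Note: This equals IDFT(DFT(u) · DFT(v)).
Either evaluate y[k] = Σ_j u[j]·v[(k-j) mod 5] directly, or use IDFT(DFT(u) · DFT(v)). y[0] = 5×3 + 3×2 + 2×3 + 2×1 + 4×1 = 33; y[1] = 5×1 + 3×3 + 2×2 + 2×3 + 4×1 = 28; y[2] = 5×1 + 3×1 + 2×3 + 2×2 + 4×3 = 30; y[3] = 5×3 + 3×1 + 2×1 + 2×3 + 4×2 = 34; y[4] = 5×2 + 3×3 + 2×1 + 2×1 + 4×3 = 35. Result: [33, 28, 30, 34, 35]

[33, 28, 30, 34, 35]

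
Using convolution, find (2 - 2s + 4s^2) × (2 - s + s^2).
Ascending coefficients: a = [2, -2, 4], b = [2, -1, 1]. c[0] = 2×2 = 4; c[1] = 2×-1 + -2×2 = -6; c[2] = 2×1 + -2×-1 + 4×2 = 12; c[3] = -2×1 + 4×-1 = -6; c[4] = 4×1 = 4. Result coefficients: [4, -6, 12, -6, 4] → 4 - 6s + 12s^2 - 6s^3 + 4s^4

4 - 6s + 12s^2 - 6s^3 + 4s^4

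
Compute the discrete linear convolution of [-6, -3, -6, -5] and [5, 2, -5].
y[0] = -6×5 = -30; y[1] = -6×2 + -3×5 = -27; y[2] = -6×-5 + -3×2 + -6×5 = -6; y[3] = -3×-5 + -6×2 + -5×5 = -22; y[4] = -6×-5 + -5×2 = 20; y[5] = -5×-5 = 25

[-30, -27, -6, -22, 20, 25]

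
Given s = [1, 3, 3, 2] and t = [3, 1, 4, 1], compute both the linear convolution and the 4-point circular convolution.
Linear: y_lin[0] = 1×3 = 3; y_lin[1] = 1×1 + 3×3 = 10; y_lin[2] = 1×4 + 3×1 + 3×3 = 16; y_lin[3] = 1×1 + 3×4 + 3×1 + 2×3 = 22; y_lin[4] = 3×1 + 3×4 + 2×1 = 17; y_lin[5] = 3×1 + 2×4 = 11; y_lin[6] = 2×1 = 2 → [3, 10, 16, 22, 17, 11, 2]. Circular (length 4): y[0] = 1×3 + 3×1 + 3×4 + 2×1 = 20; y[1] = 1×1 + 3×3 + 3×1 + 2×4 = 21; y[2] = 1×4 + 3×1 + 3×3 + 2×1 = 18; y[3] = 1×1 + 3×4 + 3×1 + 2×3 = 22 → [20, 21, 18, 22]

Linear: [3, 10, 16, 22, 17, 11, 2], Circular: [20, 21, 18, 22]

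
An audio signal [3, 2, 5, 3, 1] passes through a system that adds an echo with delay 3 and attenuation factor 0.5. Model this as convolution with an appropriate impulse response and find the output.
Direct-path + delayed-attenuated-path model → impulse response h = [1, 0, 0, 0.5] (1 at lag 0, 0.5 at lag 3). Output y[n] = x[n] + 0.5·x[n - 3] (with x[n] = 0 outside 0..4): y[0] = 3 + 0.5×0 = 3; y[1] = 2 + 0.5×0 = 2; y[2] = 5 + 0.5×0 = 5; y[3] = 3 + 0.5×3 = 4.5; y[4] = 1 + 0.5×2 = 2.0; y[5] = 0 + 0.5×5 = 2.5; y[6] = 0 + 0.5×3 = 1.5; y[7] = 0 + 0.5×1 = 0.5. So y = [3, 2, 5, 4.5, 2.0, 2.5, 1.5, 0.5]

[3, 2, 5, 4.5, 2.0, 2.5, 1.5, 0.5]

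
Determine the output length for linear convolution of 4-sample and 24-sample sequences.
Linear/full convolution length: m + n - 1 = 4 + 24 - 1 = 27

27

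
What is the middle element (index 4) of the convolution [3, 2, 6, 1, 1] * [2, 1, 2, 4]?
Use y[k] = Σ_i a[i]·b[k-i] at k=4. y[4] = 2×4 + 6×2 + 1×1 + 1×2 = 23

23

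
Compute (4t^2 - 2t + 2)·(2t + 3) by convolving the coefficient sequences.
Ascending coefficients: a = [2, -2, 4], b = [3, 2]. c[0] = 2×3 = 6; c[1] = 2×2 + -2×3 = -2; c[2] = -2×2 + 4×3 = 8; c[3] = 4×2 = 8. Result coefficients: [6, -2, 8, 8] → 8t^3 + 8t^2 - 2t + 6

8t^3 + 8t^2 - 2t + 6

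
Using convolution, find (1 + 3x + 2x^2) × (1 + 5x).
Ascending coefficients: a = [1, 3, 2], b = [1, 5]. c[0] = 1×1 = 1; c[1] = 1×5 + 3×1 = 8; c[2] = 3×5 + 2×1 = 17; c[3] = 2×5 = 10. Result coefficients: [1, 8, 17, 10] → 1 + 8x + 17x^2 + 10x^3

1 + 8x + 17x^2 + 10x^3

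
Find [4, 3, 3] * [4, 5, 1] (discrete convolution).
y[0] = 4×4 = 16; y[1] = 4×5 + 3×4 = 32; y[2] = 4×1 + 3×5 + 3×4 = 31; y[3] = 3×1 + 3×5 = 18; y[4] = 3×1 = 3

[16, 32, 31, 18, 3]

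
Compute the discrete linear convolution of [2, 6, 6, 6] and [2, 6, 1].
y[0] = 2×2 = 4; y[1] = 2×6 + 6×2 = 24; y[2] = 2×1 + 6×6 + 6×2 = 50; y[3] = 6×1 + 6×6 + 6×2 = 54; y[4] = 6×1 + 6×6 = 42; y[5] = 6×1 = 6

[4, 24, 50, 54, 42, 6]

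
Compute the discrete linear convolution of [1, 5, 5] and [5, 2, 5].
y[0] = 1×5 = 5; y[1] = 1×2 + 5×5 = 27; y[2] = 1×5 + 5×2 + 5×5 = 40; y[3] = 5×5 + 5×2 = 35; y[4] = 5×5 = 25

[5, 27, 40, 35, 25]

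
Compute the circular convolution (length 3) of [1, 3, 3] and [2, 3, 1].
Use y[k] = Σ_j a[j]·b[(k-j) mod 3]. y[0] = 1×2 + 3×1 + 3×3 = 14; y[1] = 1×3 + 3×2 + 3×1 = 12; y[2] = 1×1 + 3×3 + 3×2 = 16. Result: [14, 12, 16]

[14, 12, 16]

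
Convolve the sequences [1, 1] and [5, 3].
y[0] = 1×5 = 5; y[1] = 1×3 + 1×5 = 8; y[2] = 1×3 = 3

[5, 8, 3]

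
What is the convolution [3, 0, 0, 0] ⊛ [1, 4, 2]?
y[0] = 3×1 = 3; y[1] = 3×4 + 0×1 = 12; y[2] = 3×2 + 0×4 + 0×1 = 6; y[3] = 0×2 + 0×4 + 0×1 = 0; y[4] = 0×2 + 0×4 = 0; y[5] = 0×2 = 0

[3, 12, 6, 0, 0, 0]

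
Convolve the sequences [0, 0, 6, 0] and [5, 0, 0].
y[0] = 0×5 = 0; y[1] = 0×0 + 0×5 = 0; y[2] = 0×0 + 0×0 + 6×5 = 30; y[3] = 0×0 + 6×0 + 0×5 = 0; y[4] = 6×0 + 0×0 = 0; y[5] = 0×0 = 0

[0, 0, 30, 0, 0, 0]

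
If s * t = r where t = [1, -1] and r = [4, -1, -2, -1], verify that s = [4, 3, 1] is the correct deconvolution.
Forward-compute [4, 3, 1] * [1, -1]: r[0] = 4×1 = 4; r[1] = 4×-1 + 3×1 = -1; r[2] = 3×-1 + 1×1 = -2; r[3] = 1×-1 = -1 → [4, -1, -2, -1]. Matches given r = [4, -1, -2, -1], so verified.

Verified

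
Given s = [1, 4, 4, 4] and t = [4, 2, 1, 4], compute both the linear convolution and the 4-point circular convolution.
Linear: y_lin[0] = 1×4 = 4; y_lin[1] = 1×2 + 4×4 = 18; y_lin[2] = 1×1 + 4×2 + 4×4 = 25; y_lin[3] = 1×4 + 4×1 + 4×2 + 4×4 = 32; y_lin[4] = 4×4 + 4×1 + 4×2 = 28; y_lin[5] = 4×4 + 4×1 = 20; y_lin[6] = 4×4 = 16 → [4, 18, 25, 32, 28, 20, 16]. Circular (length 4): y[0] = 1×4 + 4×4 + 4×1 + 4×2 = 32; y[1] = 1×2 + 4×4 + 4×4 + 4×1 = 38; y[2] = 1×1 + 4×2 + 4×4 + 4×4 = 41; y[3] = 1×4 + 4×1 + 4×2 + 4×4 = 32 → [32, 38, 41, 32]

Linear: [4, 18, 25, 32, 28, 20, 16], Circular: [32, 38, 41, 32]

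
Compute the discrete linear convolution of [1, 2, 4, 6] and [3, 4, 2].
y[0] = 1×3 = 3; y[1] = 1×4 + 2×3 = 10; y[2] = 1×2 + 2×4 + 4×3 = 22; y[3] = 2×2 + 4×4 + 6×3 = 38; y[4] = 4×2 + 6×4 = 32; y[5] = 6×2 = 12

[3, 10, 22, 38, 32, 12]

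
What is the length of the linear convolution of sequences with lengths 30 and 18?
Linear/full convolution length: m + n - 1 = 30 + 18 - 1 = 47

47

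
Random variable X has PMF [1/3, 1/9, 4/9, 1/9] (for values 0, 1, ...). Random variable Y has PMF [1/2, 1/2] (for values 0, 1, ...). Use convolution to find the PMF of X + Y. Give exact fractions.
P(X+Y=k) = Σ_i P(X=i)·P(Y=k-i) — a convolution of [1/3, 1/9, 4/9, 1/9] and [1/2, 1/2]. P(X+Y=0) = (1/3)×(1/2) = 1/6; P(X+Y=1) = (1/3)×(1/2) + (1/9)×(1/2) = 1/6 + 1/18 = 2/9; P(X+Y=2) = (1/9)×(1/2) + (4/9)×(1/2) = 1/18 + 2/9 = 5/18; P(X+Y=3) = (4/9)×(1/2) + (1/9)×(1/2) = 2/9 + 1/18 = 5/18; P(X+Y=4) = (1/9)×(1/2) = 1/18. PMF: [1/6, 2/9, 5/18, 5/18, 1/18] (sums to 1 ✓)

[1/6, 2/9, 5/18, 5/18, 1/18]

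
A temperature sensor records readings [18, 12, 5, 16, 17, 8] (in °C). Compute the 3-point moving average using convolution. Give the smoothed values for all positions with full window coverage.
3-point moving average kernel = [1, 1, 1]. Apply in 'valid' mode (full window coverage): avg[0] = (18 + 12 + 5) / 3 = 11.67; avg[1] = (12 + 5 + 16) / 3 = 11.0; avg[2] = (5 + 16 + 17) / 3 = 12.67; avg[3] = (16 + 17 + 8) / 3 = 13.67. Smoothed values: [11.67, 11.0, 12.67, 13.67]

[11.67, 11.0, 12.67, 13.67]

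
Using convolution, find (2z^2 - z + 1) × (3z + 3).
Ascending coefficients: a = [1, -1, 2], b = [3, 3]. c[0] = 1×3 = 3; c[1] = 1×3 + -1×3 = 0; c[2] = -1×3 + 2×3 = 3; c[3] = 2×3 = 6. Result coefficients: [3, 0, 3, 6] → 6z^3 + 3z^2 + 3

6z^3 + 3z^2 + 3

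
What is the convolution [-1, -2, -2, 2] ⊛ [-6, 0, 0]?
y[0] = -1×-6 = 6; y[1] = -1×0 + -2×-6 = 12; y[2] = -1×0 + -2×0 + -2×-6 = 12; y[3] = -2×0 + -2×0 + 2×-6 = -12; y[4] = -2×0 + 2×0 = 0; y[5] = 2×0 = 0

[6, 12, 12, -12, 0, 0]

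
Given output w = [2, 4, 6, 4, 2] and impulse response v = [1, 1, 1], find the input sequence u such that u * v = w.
Deconvolve w=[2, 4, 6, 4, 2] by v=[1, 1, 1]. Since v[0]=1, solve forward: u[0] = w[0] / 1 = 2; u[1] = (w[1] - 2×1) / 1 = 2; u[2] = (w[2] - 2×1 - 2×1) / 1 = 2. So u = [2, 2, 2]. Check by forward convolution: w[0] = 2×1 = 2; w[1] = 2×1 + 2×1 = 4; w[2] = 2×1 + 2×1 + 2×1 = 6; w[3] = 2×1 + 2×1 = 4; w[4] = 2×1 = 2

[2, 2, 2]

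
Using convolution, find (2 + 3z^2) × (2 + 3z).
Ascending coefficients: a = [2, 0, 3], b = [2, 3]. c[0] = 2×2 = 4; c[1] = 2×3 + 0×2 = 6; c[2] = 0×3 + 3×2 = 6; c[3] = 3×3 = 9. Result coefficients: [4, 6, 6, 9] → 4 + 6z + 6z^2 + 9z^3

4 + 6z + 6z^2 + 9z^3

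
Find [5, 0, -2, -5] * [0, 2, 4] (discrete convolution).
y[0] = 5×0 = 0; y[1] = 5×2 + 0×0 = 10; y[2] = 5×4 + 0×2 + -2×0 = 20; y[3] = 0×4 + -2×2 + -5×0 = -4; y[4] = -2×4 + -5×2 = -18; y[5] = -5×4 = -20

[0, 10, 20, -4, -18, -20]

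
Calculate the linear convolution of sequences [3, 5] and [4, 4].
y[0] = 3×4 = 12; y[1] = 3×4 + 5×4 = 32; y[2] = 5×4 = 20

[12, 32, 20]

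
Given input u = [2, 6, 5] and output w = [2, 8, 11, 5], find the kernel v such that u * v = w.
Output length 4 = len(u) + len(v) - 1 ⇒ len(v) = 2. Solve v forward using v[k] = (w[k] - Σ_{i≥1} u[i]·v[k-i]) / u[0]: v[0] = w[0] / u[0] = 2 / 2 = 1; v[1] = (w[1] - 6×1) / u[0] = (8 - 6×1) / 2 = 1. So v = [1, 1]. Forward-check [2, 6, 5] * [1, 1]: w[0] = 2×1 = 2; w[1] = 2×1 + 6×1 = 8; w[2] = 6×1 + 5×1 = 11; w[3] = 5×1 = 5 → [2, 8, 11, 5] ✓

[1, 1]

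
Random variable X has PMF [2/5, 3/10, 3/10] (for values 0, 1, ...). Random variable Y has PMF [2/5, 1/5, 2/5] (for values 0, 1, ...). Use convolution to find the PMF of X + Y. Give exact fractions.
P(X+Y=k) = Σ_i P(X=i)·P(Y=k-i) — a convolution of [2/5, 3/10, 3/10] and [2/5, 1/5, 2/5]. P(X+Y=0) = (2/5)×(2/5) = 4/25; P(X+Y=1) = (2/5)×(1/5) + (3/10)×(2/5) = 2/25 + 3/25 = 1/5; P(X+Y=2) = (2/5)×(2/5) + (3/10)×(1/5) + (3/10)×(2/5) = 4/25 + 3/50 + 3/25 = 17/50; P(X+Y=3) = (3/10)×(2/5) + (3/10)×(1/5) = 3/25 + 3/50 = 9/50; P(X+Y=4) = (3/10)×(2/5) = 3/25. PMF: [4/25, 1/5, 17/50, 9/50, 3/25] (sums to 1 ✓)

[4/25, 1/5, 17/50, 9/50, 3/25]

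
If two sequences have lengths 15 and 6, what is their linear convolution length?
Linear/full convolution length: m + n - 1 = 15 + 6 - 1 = 20

20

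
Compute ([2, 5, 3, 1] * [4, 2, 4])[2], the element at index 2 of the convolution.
Use y[k] = Σ_i a[i]·b[k-i] at k=2. y[2] = 2×4 + 5×2 + 3×4 = 30

30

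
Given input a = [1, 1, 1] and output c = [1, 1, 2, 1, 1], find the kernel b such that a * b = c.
Output length 5 = len(a) + len(b) - 1 ⇒ len(b) = 3. Solve b forward using b[k] = (c[k] - Σ_{i≥1} a[i]·b[k-i]) / a[0]: b[0] = c[0] / a[0] = 1 / 1 = 1; b[1] = (c[1] - 1×1) / a[0] = (1 - 1×1) / 1 = 0; b[2] = (c[2] - 1×0 - 1×1) / a[0] = (2 - 1×0 - 1×1) / 1 = 1. So b = [1, 0, 1]. Forward-check [1, 1, 1] * [1, 0, 1]: c[0] = 1×1 = 1; c[1] = 1×0 + 1×1 = 1; c[2] = 1×1 + 1×0 + 1×1 = 2; c[3] = 1×1 + 1×0 = 1; c[4] = 1×1 = 1 → [1, 1, 2, 1, 1] ✓

[1, 0, 1]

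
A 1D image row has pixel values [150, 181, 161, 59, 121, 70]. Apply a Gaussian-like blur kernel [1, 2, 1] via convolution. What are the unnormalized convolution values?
Convolve image row [150, 181, 161, 59, 121, 70] with kernel [1, 2, 1]: y[0] = 150×1 = 150; y[1] = 150×2 + 181×1 = 481; y[2] = 150×1 + 181×2 + 161×1 = 673; y[3] = 181×1 + 161×2 + 59×1 = 562; y[4] = 161×1 + 59×2 + 121×1 = 400; y[5] = 59×1 + 121×2 + 70×1 = 371; y[6] = 121×1 + 70×2 = 261; y[7] = 70×1 = 70 → [150, 481, 673, 562, 400, 371, 261, 70]. Normalization factor = sum(kernel) = 4.

[150, 481, 673, 562, 400, 371, 261, 70]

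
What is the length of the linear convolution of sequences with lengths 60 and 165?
Linear/full convolution length: m + n - 1 = 60 + 165 - 1 = 224

224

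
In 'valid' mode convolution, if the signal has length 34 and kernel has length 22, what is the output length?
'Valid' mode counts only positions where the kernel fully overlaps the signal: m - n + 1 = 34 - 22 + 1 = 13

13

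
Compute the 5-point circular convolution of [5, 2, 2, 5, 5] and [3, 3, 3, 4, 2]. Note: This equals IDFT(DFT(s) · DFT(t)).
Either evaluate y[k] = Σ_j s[j]·t[(k-j) mod 5] directly, or use IDFT(DFT(s) · DFT(t)). y[0] = 5×3 + 2×2 + 2×4 + 5×3 + 5×3 = 57; y[1] = 5×3 + 2×3 + 2×2 + 5×4 + 5×3 = 60; y[2] = 5×3 + 2×3 + 2×3 + 5×2 + 5×4 = 57; y[3] = 5×4 + 2×3 + 2×3 + 5×3 + 5×2 = 57; y[4] = 5×2 + 2×4 + 2×3 + 5×3 + 5×3 = 54. Result: [57, 60, 57, 57, 54]

[57, 60, 57, 57, 54]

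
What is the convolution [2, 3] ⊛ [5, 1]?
y[0] = 2×5 = 10; y[1] = 2×1 + 3×5 = 17; y[2] = 3×1 = 3

[10, 17, 3]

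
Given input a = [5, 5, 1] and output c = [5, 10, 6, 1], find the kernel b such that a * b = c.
Output length 4 = len(a) + len(b) - 1 ⇒ len(b) = 2. Solve b forward using b[k] = (c[k] - Σ_{i≥1} a[i]·b[k-i]) / a[0]: b[0] = c[0] / a[0] = 5 / 5 = 1; b[1] = (c[1] - 5×1) / a[0] = (10 - 5×1) / 5 = 1. So b = [1, 1]. Forward-check [5, 5, 1] * [1, 1]: c[0] = 5×1 = 5; c[1] = 5×1 + 5×1 = 10; c[2] = 5×1 + 1×1 = 6; c[3] = 1×1 = 1 → [5, 10, 6, 1] ✓

[1, 1]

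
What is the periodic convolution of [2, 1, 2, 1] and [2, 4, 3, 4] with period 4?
Use y[k] = Σ_j f[j]·g[(k-j) mod 4]. y[0] = 2×2 + 1×4 + 2×3 + 1×4 = 18; y[1] = 2×4 + 1×2 + 2×4 + 1×3 = 21; y[2] = 2×3 + 1×4 + 2×2 + 1×4 = 18; y[3] = 2×4 + 1×3 + 2×4 + 1×2 = 21. Result: [18, 21, 18, 21]

[18, 21, 18, 21]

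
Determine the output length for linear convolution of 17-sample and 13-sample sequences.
Linear/full convolution length: m + n - 1 = 17 + 13 - 1 = 29

29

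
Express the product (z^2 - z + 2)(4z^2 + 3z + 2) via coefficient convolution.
Ascending coefficients: a = [2, -1, 1], b = [2, 3, 4]. c[0] = 2×2 = 4; c[1] = 2×3 + -1×2 = 4; c[2] = 2×4 + -1×3 + 1×2 = 7; c[3] = -1×4 + 1×3 = -1; c[4] = 1×4 = 4. Result coefficients: [4, 4, 7, -1, 4] → 4z^4 - z^3 + 7z^2 + 4z + 4

4z^4 - z^3 + 7z^2 + 4z + 4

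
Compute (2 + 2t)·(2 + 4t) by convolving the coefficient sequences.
Ascending coefficients: a = [2, 2], b = [2, 4]. c[0] = 2×2 = 4; c[1] = 2×4 + 2×2 = 12; c[2] = 2×4 = 8. Result coefficients: [4, 12, 8] → 4 + 12t + 8t^2

4 + 12t + 8t^2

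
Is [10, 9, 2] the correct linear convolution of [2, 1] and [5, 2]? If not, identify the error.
Recompute linear convolution of [2, 1] and [5, 2]: y[0] = 2×5 = 10; y[1] = 2×2 + 1×5 = 9; y[2] = 1×2 = 2 → [10, 9, 2]. Given [10, 9, 2] matches, so answer: Yes

Yes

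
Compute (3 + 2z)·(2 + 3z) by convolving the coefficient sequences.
Ascending coefficients: a = [3, 2], b = [2, 3]. c[0] = 3×2 = 6; c[1] = 3×3 + 2×2 = 13; c[2] = 2×3 = 6. Result coefficients: [6, 13, 6] → 6 + 13z + 6z^2

6 + 13z + 6z^2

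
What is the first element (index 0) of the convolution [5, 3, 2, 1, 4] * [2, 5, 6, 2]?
Use y[k] = Σ_i a[i]·b[k-i] at k=0. y[0] = 5×2 = 10

10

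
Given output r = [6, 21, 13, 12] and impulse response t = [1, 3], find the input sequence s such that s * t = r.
Deconvolve r=[6, 21, 13, 12] by t=[1, 3]. Since t[0]=1, solve forward: s[0] = r[0] / 1 = 6; s[1] = (r[1] - 6×3) / 1 = 3; s[2] = (r[2] - 3×3) / 1 = 4. So s = [6, 3, 4]. Check by forward convolution: r[0] = 6×1 = 6; r[1] = 6×3 + 3×1 = 21; r[2] = 3×3 + 4×1 = 13; r[3] = 4×3 = 12

[6, 3, 4]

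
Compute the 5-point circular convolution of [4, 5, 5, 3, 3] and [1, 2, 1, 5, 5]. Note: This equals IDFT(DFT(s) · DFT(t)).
Either evaluate y[k] = Σ_j s[j]·t[(k-j) mod 5] directly, or use IDFT(DFT(s) · DFT(t)). y[0] = 4×1 + 5×5 + 5×5 + 3×1 + 3×2 = 63; y[1] = 4×2 + 5×1 + 5×5 + 3×5 + 3×1 = 56; y[2] = 4×1 + 5×2 + 5×1 + 3×5 + 3×5 = 49; y[3] = 4×5 + 5×1 + 5×2 + 3×1 + 3×5 = 53; y[4] = 4×5 + 5×5 + 5×1 + 3×2 + 3×1 = 59. Result: [63, 56, 49, 53, 59]

[63, 56, 49, 53, 59]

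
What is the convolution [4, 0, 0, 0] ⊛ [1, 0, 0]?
y[0] = 4×1 = 4; y[1] = 4×0 + 0×1 = 0; y[2] = 4×0 + 0×0 + 0×1 = 0; y[3] = 0×0 + 0×0 + 0×1 = 0; y[4] = 0×0 + 0×0 = 0; y[5] = 0×0 = 0

[4, 0, 0, 0, 0, 0]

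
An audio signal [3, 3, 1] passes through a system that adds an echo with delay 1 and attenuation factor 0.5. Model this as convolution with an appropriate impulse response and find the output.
Direct-path + delayed-attenuated-path model → impulse response h = [1, 0.5] (1 at lag 0, 0.5 at lag 1). Output y[n] = x[n] + 0.5·x[n - 1] (with x[n] = 0 outside 0..2): y[0] = 3 + 0.5×0 = 3; y[1] = 3 + 0.5×3 = 4.5; y[2] = 1 + 0.5×3 = 2.5; y[3] = 0 + 0.5×1 = 0.5. So y = [3, 4.5, 2.5, 0.5]

[3, 4.5, 2.5, 0.5]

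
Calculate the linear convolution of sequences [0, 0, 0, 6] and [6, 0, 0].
y[0] = 0×6 = 0; y[1] = 0×0 + 0×6 = 0; y[2] = 0×0 + 0×0 + 0×6 = 0; y[3] = 0×0 + 0×0 + 6×6 = 36; y[4] = 0×0 + 6×0 = 0; y[5] = 6×0 = 0

[0, 0, 0, 36, 0, 0]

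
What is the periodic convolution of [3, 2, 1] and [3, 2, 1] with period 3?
Use y[k] = Σ_j u[j]·v[(k-j) mod 3]. y[0] = 3×3 + 2×1 + 1×2 = 13; y[1] = 3×2 + 2×3 + 1×1 = 13; y[2] = 3×1 + 2×2 + 1×3 = 10. Result: [13, 13, 10]

[13, 13, 10]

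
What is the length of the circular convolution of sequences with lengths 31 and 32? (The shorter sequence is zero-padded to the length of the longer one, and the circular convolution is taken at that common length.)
Circular convolution (zero-padding the shorter input) has length max(m, n) = max(31, 32) = 32

32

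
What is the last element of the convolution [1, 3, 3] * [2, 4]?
Use y[k] = Σ_i a[i]·b[k-i] at k=3. y[3] = 3×4 = 12

12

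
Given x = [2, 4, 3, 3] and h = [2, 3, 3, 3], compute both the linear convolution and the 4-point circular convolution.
Linear: y_lin[0] = 2×2 = 4; y_lin[1] = 2×3 + 4×2 = 14; y_lin[2] = 2×3 + 4×3 + 3×2 = 24; y_lin[3] = 2×3 + 4×3 + 3×3 + 3×2 = 33; y_lin[4] = 4×3 + 3×3 + 3×3 = 30; y_lin[5] = 3×3 + 3×3 = 18; y_lin[6] = 3×3 = 9 → [4, 14, 24, 33, 30, 18, 9]. Circular (length 4): y[0] = 2×2 + 4×3 + 3×3 + 3×3 = 34; y[1] = 2×3 + 4×2 + 3×3 + 3×3 = 32; y[2] = 2×3 + 4×3 + 3×2 + 3×3 = 33; y[3] = 2×3 + 4×3 + 3×3 + 3×2 = 33 → [34, 32, 33, 33]

Linear: [4, 14, 24, 33, 30, 18, 9], Circular: [34, 32, 33, 33]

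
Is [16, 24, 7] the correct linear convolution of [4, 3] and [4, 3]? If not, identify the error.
Recompute linear convolution of [4, 3] and [4, 3]: y[0] = 4×4 = 16; y[1] = 4×3 + 3×4 = 24; y[2] = 3×3 = 9 → [16, 24, 9]. Compare to given [16, 24, 7]: they differ at index 2: given 7, correct 9, so answer: No

No. Error at index 2: given 7, correct 9.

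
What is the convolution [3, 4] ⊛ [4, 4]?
y[0] = 3×4 = 12; y[1] = 3×4 + 4×4 = 28; y[2] = 4×4 = 16

[12, 28, 16]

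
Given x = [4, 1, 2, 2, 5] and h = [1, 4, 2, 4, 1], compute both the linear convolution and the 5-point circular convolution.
Linear: y_lin[0] = 4×1 = 4; y_lin[1] = 4×4 + 1×1 = 17; y_lin[2] = 4×2 + 1×4 + 2×1 = 14; y_lin[3] = 4×4 + 1×2 + 2×4 + 2×1 = 28; y_lin[4] = 4×1 + 1×4 + 2×2 + 2×4 + 5×1 = 25; y_lin[5] = 1×1 + 2×4 + 2×2 + 5×4 = 33; y_lin[6] = 2×1 + 2×4 + 5×2 = 20; y_lin[7] = 2×1 + 5×4 = 22; y_lin[8] = 5×1 = 5 → [4, 17, 14, 28, 25, 33, 20, 22, 5]. Circular (length 5): y[0] = 4×1 + 1×1 + 2×4 + 2×2 + 5×4 = 37; y[1] = 4×4 + 1×1 + 2×1 + 2×4 + 5×2 = 37; y[2] = 4×2 + 1×4 + 2×1 + 2×1 + 5×4 = 36; y[3] = 4×4 + 1×2 + 2×4 + 2×1 + 5×1 = 33; y[4] = 4×1 + 1×4 + 2×2 + 2×4 + 5×1 = 25 → [37, 37, 36, 33, 25]

Linear: [4, 17, 14, 28, 25, 33, 20, 22, 5], Circular: [37, 37, 36, 33, 25]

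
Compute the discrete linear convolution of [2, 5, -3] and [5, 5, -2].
y[0] = 2×5 = 10; y[1] = 2×5 + 5×5 = 35; y[2] = 2×-2 + 5×5 + -3×5 = 6; y[3] = 5×-2 + -3×5 = -25; y[4] = -3×-2 = 6

[10, 35, 6, -25, 6]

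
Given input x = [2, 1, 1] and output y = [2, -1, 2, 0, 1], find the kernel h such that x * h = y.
Output length 5 = len(x) + len(h) - 1 ⇒ len(h) = 3. Solve h forward using h[k] = (y[k] - Σ_{i≥1} x[i]·h[k-i]) / x[0]: h[0] = y[0] / x[0] = 2 / 2 = 1; h[1] = (y[1] - 1×1) / x[0] = (-1 - 1×1) / 2 = -1; h[2] = (y[2] - 1×-1 - 1×1) / x[0] = (2 - 1×-1 - 1×1) / 2 = 1. So h = [1, -1, 1]. Forward-check [2, 1, 1] * [1, -1, 1]: y[0] = 2×1 = 2; y[1] = 2×-1 + 1×1 = -1; y[2] = 2×1 + 1×-1 + 1×1 = 2; y[3] = 1×1 + 1×-1 = 0; y[4] = 1×1 = 1 → [2, -1, 2, 0, 1] ✓

[1, -1, 1]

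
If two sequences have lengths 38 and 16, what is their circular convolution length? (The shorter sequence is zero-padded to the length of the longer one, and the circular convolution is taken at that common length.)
Circular convolution (zero-padding the shorter input) has length max(m, n) = max(38, 16) = 38

38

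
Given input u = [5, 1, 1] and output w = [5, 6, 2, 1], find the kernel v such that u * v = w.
Output length 4 = len(u) + len(v) - 1 ⇒ len(v) = 2. Solve v forward using v[k] = (w[k] - Σ_{i≥1} u[i]·v[k-i]) / u[0]: v[0] = w[0] / u[0] = 5 / 5 = 1; v[1] = (w[1] - 1×1) / u[0] = (6 - 1×1) / 5 = 1. So v = [1, 1]. Forward-check [5, 1, 1] * [1, 1]: w[0] = 5×1 = 5; w[1] = 5×1 + 1×1 = 6; w[2] = 1×1 + 1×1 = 2; w[3] = 1×1 = 1 → [5, 6, 2, 1] ✓

[1, 1]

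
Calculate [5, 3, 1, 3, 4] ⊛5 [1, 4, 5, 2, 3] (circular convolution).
Use y[k] = Σ_j s[j]·t[(k-j) mod 5]. y[0] = 5×1 + 3×3 + 1×2 + 3×5 + 4×4 = 47; y[1] = 5×4 + 3×1 + 1×3 + 3×2 + 4×5 = 52; y[2] = 5×5 + 3×4 + 1×1 + 3×3 + 4×2 = 55; y[3] = 5×2 + 3×5 + 1×4 + 3×1 + 4×3 = 44; y[4] = 5×3 + 3×2 + 1×5 + 3×4 + 4×1 = 42. Result: [47, 52, 55, 44, 42]

[47, 52, 55, 44, 42]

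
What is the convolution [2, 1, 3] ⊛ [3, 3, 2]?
y[0] = 2×3 = 6; y[1] = 2×3 + 1×3 = 9; y[2] = 2×2 + 1×3 + 3×3 = 16; y[3] = 1×2 + 3×3 = 11; y[4] = 3×2 = 6

[6, 9, 16, 11, 6]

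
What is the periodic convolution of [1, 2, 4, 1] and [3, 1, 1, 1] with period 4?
Use y[k] = Σ_j u[j]·v[(k-j) mod 4]. y[0] = 1×3 + 2×1 + 4×1 + 1×1 = 10; y[1] = 1×1 + 2×3 + 4×1 + 1×1 = 12; y[2] = 1×1 + 2×1 + 4×3 + 1×1 = 16; y[3] = 1×1 + 2×1 + 4×1 + 1×3 = 10. Result: [10, 12, 16, 10]

[10, 12, 16, 10]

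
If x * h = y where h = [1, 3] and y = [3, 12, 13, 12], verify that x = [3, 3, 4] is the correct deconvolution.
Forward-compute [3, 3, 4] * [1, 3]: y[0] = 3×1 = 3; y[1] = 3×3 + 3×1 = 12; y[2] = 3×3 + 4×1 = 13; y[3] = 4×3 = 12 → [3, 12, 13, 12]. Matches given y = [3, 12, 13, 12], so verified.

Verified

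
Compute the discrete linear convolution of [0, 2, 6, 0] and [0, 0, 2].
y[0] = 0×0 = 0; y[1] = 0×0 + 2×0 = 0; y[2] = 0×2 + 2×0 + 6×0 = 0; y[3] = 2×2 + 6×0 + 0×0 = 4; y[4] = 6×2 + 0×0 = 12; y[5] = 0×2 = 0

[0, 0, 0, 4, 12, 0]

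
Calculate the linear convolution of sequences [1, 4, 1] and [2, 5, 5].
y[0] = 1×2 = 2; y[1] = 1×5 + 4×2 = 13; y[2] = 1×5 + 4×5 + 1×2 = 27; y[3] = 4×5 + 1×5 = 25; y[4] = 1×5 = 5

[2, 13, 27, 25, 5]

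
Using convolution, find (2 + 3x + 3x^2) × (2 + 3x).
Ascending coefficients: a = [2, 3, 3], b = [2, 3]. c[0] = 2×2 = 4; c[1] = 2×3 + 3×2 = 12; c[2] = 3×3 + 3×2 = 15; c[3] = 3×3 = 9. Result coefficients: [4, 12, 15, 9] → 4 + 12x + 15x^2 + 9x^3

4 + 12x + 15x^2 + 9x^3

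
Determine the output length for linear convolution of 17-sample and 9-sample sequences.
Linear/full convolution length: m + n - 1 = 17 + 9 - 1 = 25

25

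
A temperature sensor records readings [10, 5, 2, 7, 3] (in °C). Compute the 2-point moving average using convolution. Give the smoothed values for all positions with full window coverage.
2-point moving average kernel = [1, 1]. Apply in 'valid' mode (full window coverage): avg[0] = (10 + 5) / 2 = 7.5; avg[1] = (5 + 2) / 2 = 3.5; avg[2] = (2 + 7) / 2 = 4.5; avg[3] = (7 + 3) / 2 = 5.0. Smoothed values: [7.5, 3.5, 4.5, 5.0]

[7.5, 3.5, 4.5, 5.0]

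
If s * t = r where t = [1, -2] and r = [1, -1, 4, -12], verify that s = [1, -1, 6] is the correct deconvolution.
Forward-compute [1, -1, 6] * [1, -2]: r[0] = 1×1 = 1; r[1] = 1×-2 + -1×1 = -3; r[2] = -1×-2 + 6×1 = 8; r[3] = 6×-2 = -12 → [1, -3, 8, -12]. Does not match given r = [1, -1, 4, -12].

Not verified. [1, -1, 6] * [1, -2] = [1, -3, 8, -12], which differs from [1, -1, 4, -12] at index 1.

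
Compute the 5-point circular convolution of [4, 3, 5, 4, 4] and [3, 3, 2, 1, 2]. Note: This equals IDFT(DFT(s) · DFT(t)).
Either evaluate y[k] = Σ_j s[j]·t[(k-j) mod 5] directly, or use IDFT(DFT(s) · DFT(t)). y[0] = 4×3 + 3×2 + 5×1 + 4×2 + 4×3 = 43; y[1] = 4×3 + 3×3 + 5×2 + 4×1 + 4×2 = 43; y[2] = 4×2 + 3×3 + 5×3 + 4×2 + 4×1 = 44; y[3] = 4×1 + 3×2 + 5×3 + 4×3 + 4×2 = 45; y[4] = 4×2 + 3×1 + 5×2 + 4×3 + 4×3 = 45. Result: [43, 43, 44, 45, 45]

[43, 43, 44, 45, 45]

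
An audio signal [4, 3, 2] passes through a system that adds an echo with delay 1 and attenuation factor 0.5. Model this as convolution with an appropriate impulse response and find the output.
Direct-path + delayed-attenuated-path model → impulse response h = [1, 0.5] (1 at lag 0, 0.5 at lag 1). Output y[n] = x[n] + 0.5·x[n - 1] (with x[n] = 0 outside 0..2): y[0] = 4 + 0.5×0 = 4; y[1] = 3 + 0.5×4 = 5.0; y[2] = 2 + 0.5×3 = 3.5; y[3] = 0 + 0.5×2 = 1.0. So y = [4, 5.0, 3.5, 1.0]

[4, 5.0, 3.5, 1.0]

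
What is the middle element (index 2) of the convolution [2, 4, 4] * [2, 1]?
Use y[k] = Σ_i a[i]·b[k-i] at k=2. y[2] = 4×1 + 4×2 = 12

12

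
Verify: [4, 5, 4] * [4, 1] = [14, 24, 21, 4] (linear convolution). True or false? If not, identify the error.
Recompute linear convolution of [4, 5, 4] and [4, 1]: y[0] = 4×4 = 16; y[1] = 4×1 + 5×4 = 24; y[2] = 5×1 + 4×4 = 21; y[3] = 4×1 = 4 → [16, 24, 21, 4]. Compare to given [14, 24, 21, 4]: they differ at index 0: given 14, correct 16, so answer: No

No. Error at index 0: given 14, correct 16.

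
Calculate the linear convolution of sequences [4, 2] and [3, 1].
y[0] = 4×3 = 12; y[1] = 4×1 + 2×3 = 10; y[2] = 2×1 = 2

[12, 10, 2]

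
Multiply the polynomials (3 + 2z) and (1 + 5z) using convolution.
Ascending coefficients: a = [3, 2], b = [1, 5]. c[0] = 3×1 = 3; c[1] = 3×5 + 2×1 = 17; c[2] = 2×5 = 10. Result coefficients: [3, 17, 10] → 3 + 17z + 10z^2

3 + 17z + 10z^2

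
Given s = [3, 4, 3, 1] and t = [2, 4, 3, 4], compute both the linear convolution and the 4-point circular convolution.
Linear: y_lin[0] = 3×2 = 6; y_lin[1] = 3×4 + 4×2 = 20; y_lin[2] = 3×3 + 4×4 + 3×2 = 31; y_lin[3] = 3×4 + 4×3 + 3×4 + 1×2 = 38; y_lin[4] = 4×4 + 3×3 + 1×4 = 29; y_lin[5] = 3×4 + 1×3 = 15; y_lin[6] = 1×4 = 4 → [6, 20, 31, 38, 29, 15, 4]. Circular (length 4): y[0] = 3×2 + 4×4 + 3×3 + 1×4 = 35; y[1] = 3×4 + 4×2 + 3×4 + 1×3 = 35; y[2] = 3×3 + 4×4 + 3×2 + 1×4 = 35; y[3] = 3×4 + 4×3 + 3×4 + 1×2 = 38 → [35, 35, 35, 38]

Linear: [6, 20, 31, 38, 29, 15, 4], Circular: [35, 35, 35, 38]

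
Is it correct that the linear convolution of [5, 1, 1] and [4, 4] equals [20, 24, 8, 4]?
Recompute linear convolution of [5, 1, 1] and [4, 4]: y[0] = 5×4 = 20; y[1] = 5×4 + 1×4 = 24; y[2] = 1×4 + 1×4 = 8; y[3] = 1×4 = 4 → [20, 24, 8, 4]. Given [20, 24, 8, 4] matches, so answer: Yes

Yes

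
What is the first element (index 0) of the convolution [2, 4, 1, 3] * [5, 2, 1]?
Use y[k] = Σ_i a[i]·b[k-i] at k=0. y[0] = 2×5 = 10

10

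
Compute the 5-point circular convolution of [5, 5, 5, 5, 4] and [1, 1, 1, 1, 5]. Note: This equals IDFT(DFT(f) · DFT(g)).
Either evaluate y[k] = Σ_j f[j]·g[(k-j) mod 5] directly, or use IDFT(DFT(f) · DFT(g)). y[0] = 5×1 + 5×5 + 5×1 + 5×1 + 4×1 = 44; y[1] = 5×1 + 5×1 + 5×5 + 5×1 + 4×1 = 44; y[2] = 5×1 + 5×1 + 5×1 + 5×5 + 4×1 = 44; y[3] = 5×1 + 5×1 + 5×1 + 5×1 + 4×5 = 40; y[4] = 5×5 + 5×1 + 5×1 + 5×1 + 4×1 = 44. Result: [44, 44, 44, 40, 44]

[44, 44, 44, 40, 44]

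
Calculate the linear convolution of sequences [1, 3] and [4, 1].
y[0] = 1×4 = 4; y[1] = 1×1 + 3×4 = 13; y[2] = 3×1 = 3

[4, 13, 3]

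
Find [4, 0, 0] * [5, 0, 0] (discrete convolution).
y[0] = 4×5 = 20; y[1] = 4×0 + 0×5 = 0; y[2] = 4×0 + 0×0 + 0×5 = 0; y[3] = 0×0 + 0×0 = 0; y[4] = 0×0 = 0

[20, 0, 0, 0, 0]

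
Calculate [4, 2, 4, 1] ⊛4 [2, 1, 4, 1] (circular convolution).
Use y[k] = Σ_j a[j]·b[(k-j) mod 4]. y[0] = 4×2 + 2×1 + 4×4 + 1×1 = 27; y[1] = 4×1 + 2×2 + 4×1 + 1×4 = 16; y[2] = 4×4 + 2×1 + 4×2 + 1×1 = 27; y[3] = 4×1 + 2×4 + 4×1 + 1×2 = 18. Result: [27, 16, 27, 18]

[27, 16, 27, 18]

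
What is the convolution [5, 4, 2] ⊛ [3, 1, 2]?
y[0] = 5×3 = 15; y[1] = 5×1 + 4×3 = 17; y[2] = 5×2 + 4×1 + 2×3 = 20; y[3] = 4×2 + 2×1 = 10; y[4] = 2×2 = 4

[15, 17, 20, 10, 4]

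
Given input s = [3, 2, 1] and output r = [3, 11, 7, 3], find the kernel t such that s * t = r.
Output length 4 = len(s) + len(t) - 1 ⇒ len(t) = 2. Solve t forward using t[k] = (r[k] - Σ_{i≥1} s[i]·t[k-i]) / s[0]: t[0] = r[0] / s[0] = 3 / 3 = 1; t[1] = (r[1] - 2×1) / s[0] = (11 - 2×1) / 3 = 3. So t = [1, 3]. Forward-check [3, 2, 1] * [1, 3]: r[0] = 3×1 = 3; r[1] = 3×3 + 2×1 = 11; r[2] = 2×3 + 1×1 = 7; r[3] = 1×3 = 3 → [3, 11, 7, 3] ✓

[1, 3]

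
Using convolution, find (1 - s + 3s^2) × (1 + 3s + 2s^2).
Ascending coefficients: a = [1, -1, 3], b = [1, 3, 2]. c[0] = 1×1 = 1; c[1] = 1×3 + -1×1 = 2; c[2] = 1×2 + -1×3 + 3×1 = 2; c[3] = -1×2 + 3×3 = 7; c[4] = 3×2 = 6. Result coefficients: [1, 2, 2, 7, 6] → 1 + 2s + 2s^2 + 7s^3 + 6s^4

1 + 2s + 2s^2 + 7s^3 + 6s^4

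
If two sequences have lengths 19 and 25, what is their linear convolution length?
Linear/full convolution length: m + n - 1 = 19 + 25 - 1 = 43

43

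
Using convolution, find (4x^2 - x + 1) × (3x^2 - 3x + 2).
Ascending coefficients: a = [1, -1, 4], b = [2, -3, 3]. c[0] = 1×2 = 2; c[1] = 1×-3 + -1×2 = -5; c[2] = 1×3 + -1×-3 + 4×2 = 14; c[3] = -1×3 + 4×-3 = -15; c[4] = 4×3 = 12. Result coefficients: [2, -5, 14, -15, 12] → 12x^4 - 15x^3 + 14x^2 - 5x + 2

12x^4 - 15x^3 + 14x^2 - 5x + 2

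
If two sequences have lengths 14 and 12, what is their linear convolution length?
Linear/full convolution length: m + n - 1 = 14 + 12 - 1 = 25

25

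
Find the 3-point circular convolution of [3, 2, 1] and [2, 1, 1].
Use y[k] = Σ_j s[j]·t[(k-j) mod 3]. y[0] = 3×2 + 2×1 + 1×1 = 9; y[1] = 3×1 + 2×2 + 1×1 = 8; y[2] = 3×1 + 2×1 + 1×2 = 7. Result: [9, 8, 7]

[9, 8, 7]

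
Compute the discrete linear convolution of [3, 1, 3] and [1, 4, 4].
y[0] = 3×1 = 3; y[1] = 3×4 + 1×1 = 13; y[2] = 3×4 + 1×4 + 3×1 = 19; y[3] = 1×4 + 3×4 = 16; y[4] = 3×4 = 12

[3, 13, 19, 16, 12]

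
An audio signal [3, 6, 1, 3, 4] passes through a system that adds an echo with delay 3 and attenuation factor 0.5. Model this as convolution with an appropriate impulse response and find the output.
Direct-path + delayed-attenuated-path model → impulse response h = [1, 0, 0, 0.5] (1 at lag 0, 0.5 at lag 3). Output y[n] = x[n] + 0.5·x[n - 3] (with x[n] = 0 outside 0..4): y[0] = 3 + 0.5×0 = 3; y[1] = 6 + 0.5×0 = 6; y[2] = 1 + 0.5×0 = 1; y[3] = 3 + 0.5×3 = 4.5; y[4] = 4 + 0.5×6 = 7.0; y[5] = 0 + 0.5×1 = 0.5; y[6] = 0 + 0.5×3 = 1.5; y[7] = 0 + 0.5×4 = 2.0. So y = [3, 6, 1, 4.5, 7.0, 0.5, 1.5, 2.0]

[3, 6, 1, 4.5, 7.0, 0.5, 1.5, 2.0]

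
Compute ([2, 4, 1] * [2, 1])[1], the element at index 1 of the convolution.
Use y[k] = Σ_i a[i]·b[k-i] at k=1. y[1] = 2×1 + 4×2 = 10

10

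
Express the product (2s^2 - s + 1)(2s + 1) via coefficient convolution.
Ascending coefficients: a = [1, -1, 2], b = [1, 2]. c[0] = 1×1 = 1; c[1] = 1×2 + -1×1 = 1; c[2] = -1×2 + 2×1 = 0; c[3] = 2×2 = 4. Result coefficients: [1, 1, 0, 4] → 4s^3 + s + 1

4s^3 + s + 1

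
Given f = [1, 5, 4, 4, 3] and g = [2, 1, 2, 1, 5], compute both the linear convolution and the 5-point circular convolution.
Linear: y_lin[0] = 1×2 = 2; y_lin[1] = 1×1 + 5×2 = 11; y_lin[2] = 1×2 + 5×1 + 4×2 = 15; y_lin[3] = 1×1 + 5×2 + 4×1 + 4×2 = 23; y_lin[4] = 1×5 + 5×1 + 4×2 + 4×1 + 3×2 = 28; y_lin[5] = 5×5 + 4×1 + 4×2 + 3×1 = 40; y_lin[6] = 4×5 + 4×1 + 3×2 = 30; y_lin[7] = 4×5 + 3×1 = 23; y_lin[8] = 3×5 = 15 → [2, 11, 15, 23, 28, 40, 30, 23, 15]. Circular (length 5): y[0] = 1×2 + 5×5 + 4×1 + 4×2 + 3×1 = 42; y[1] = 1×1 + 5×2 + 4×5 + 4×1 + 3×2 = 41; y[2] = 1×2 + 5×1 + 4×2 + 4×5 + 3×1 = 38; y[3] = 1×1 + 5×2 + 4×1 + 4×2 + 3×5 = 38; y[4] = 1×5 + 5×1 + 4×2 + 4×1 + 3×2 = 28 → [42, 41, 38, 38, 28]

Linear: [2, 11, 15, 23, 28, 40, 30, 23, 15], Circular: [42, 41, 38, 38, 28]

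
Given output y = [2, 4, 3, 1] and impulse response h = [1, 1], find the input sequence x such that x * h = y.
Deconvolve y=[2, 4, 3, 1] by h=[1, 1]. Since h[0]=1, solve forward: x[0] = y[0] / 1 = 2; x[1] = (y[1] - 2×1) / 1 = 2; x[2] = (y[2] - 2×1) / 1 = 1. So x = [2, 2, 1]. Check by forward convolution: y[0] = 2×1 = 2; y[1] = 2×1 + 2×1 = 4; y[2] = 2×1 + 1×1 = 3; y[3] = 1×1 = 1

[2, 2, 1]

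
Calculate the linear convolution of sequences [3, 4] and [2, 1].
y[0] = 3×2 = 6; y[1] = 3×1 + 4×2 = 11; y[2] = 4×1 = 4

[6, 11, 4]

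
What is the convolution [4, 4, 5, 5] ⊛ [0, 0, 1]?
y[0] = 4×0 = 0; y[1] = 4×0 + 4×0 = 0; y[2] = 4×1 + 4×0 + 5×0 = 4; y[3] = 4×1 + 5×0 + 5×0 = 4; y[4] = 5×1 + 5×0 = 5; y[5] = 5×1 = 5

[0, 0, 4, 4, 5, 5]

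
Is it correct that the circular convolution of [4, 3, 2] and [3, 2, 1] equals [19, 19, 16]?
Recompute circular convolution of [4, 3, 2] and [3, 2, 1]: y[0] = 4×3 + 3×1 + 2×2 = 19; y[1] = 4×2 + 3×3 + 2×1 = 19; y[2] = 4×1 + 3×2 + 2×3 = 16 → [19, 19, 16]. Given [19, 19, 16] matches, so answer: Yes

Yes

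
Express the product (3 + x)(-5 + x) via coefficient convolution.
Ascending coefficients: a = [3, 1], b = [-5, 1]. c[0] = 3×-5 = -15; c[1] = 3×1 + 1×-5 = -2; c[2] = 1×1 = 1. Result coefficients: [-15, -2, 1] → -15 - 2x + x^2

-15 - 2x + x^2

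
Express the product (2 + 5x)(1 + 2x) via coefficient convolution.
Ascending coefficients: a = [2, 5], b = [1, 2]. c[0] = 2×1 = 2; c[1] = 2×2 + 5×1 = 9; c[2] = 5×2 = 10. Result coefficients: [2, 9, 10] → 2 + 9x + 10x^2

2 + 9x + 10x^2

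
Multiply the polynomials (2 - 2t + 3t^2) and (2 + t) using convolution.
Ascending coefficients: a = [2, -2, 3], b = [2, 1]. c[0] = 2×2 = 4; c[1] = 2×1 + -2×2 = -2; c[2] = -2×1 + 3×2 = 4; c[3] = 3×1 = 3. Result coefficients: [4, -2, 4, 3] → 4 - 2t + 4t^2 + 3t^3

4 - 2t + 4t^2 + 3t^3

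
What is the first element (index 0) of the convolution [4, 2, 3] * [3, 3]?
Use y[k] = Σ_i a[i]·b[k-i] at k=0. y[0] = 4×3 = 12

12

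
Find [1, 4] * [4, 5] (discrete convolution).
y[0] = 1×4 = 4; y[1] = 1×5 + 4×4 = 21; y[2] = 4×5 = 20

[4, 21, 20]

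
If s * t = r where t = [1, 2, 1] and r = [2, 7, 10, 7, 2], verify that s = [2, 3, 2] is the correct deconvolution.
Forward-compute [2, 3, 2] * [1, 2, 1]: r[0] = 2×1 = 2; r[1] = 2×2 + 3×1 = 7; r[2] = 2×1 + 3×2 + 2×1 = 10; r[3] = 3×1 + 2×2 = 7; r[4] = 2×1 = 2 → [2, 7, 10, 7, 2]. Matches given r = [2, 7, 10, 7, 2], so verified.

Verified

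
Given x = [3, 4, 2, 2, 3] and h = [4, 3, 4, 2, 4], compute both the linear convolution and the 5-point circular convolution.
Linear: y_lin[0] = 3×4 = 12; y_lin[1] = 3×3 + 4×4 = 25; y_lin[2] = 3×4 + 4×3 + 2×4 = 32; y_lin[3] = 3×2 + 4×4 + 2×3 + 2×4 = 36; y_lin[4] = 3×4 + 4×2 + 2×4 + 2×3 + 3×4 = 46; y_lin[5] = 4×4 + 2×2 + 2×4 + 3×3 = 37; y_lin[6] = 2×4 + 2×2 + 3×4 = 24; y_lin[7] = 2×4 + 3×2 = 14; y_lin[8] = 3×4 = 12 → [12, 25, 32, 36, 46, 37, 24, 14, 12]. Circular (length 5): y[0] = 3×4 + 4×4 + 2×2 + 2×4 + 3×3 = 49; y[1] = 3×3 + 4×4 + 2×4 + 2×2 + 3×4 = 49; y[2] = 3×4 + 4×3 + 2×4 + 2×4 + 3×2 = 46; y[3] = 3×2 + 4×4 + 2×3 + 2×4 + 3×4 = 48; y[4] = 3×4 + 4×2 + 2×4 + 2×3 + 3×4 = 46 → [49, 49, 46, 48, 46]

Linear: [12, 25, 32, 36, 46, 37, 24, 14, 12], Circular: [49, 49, 46, 48, 46]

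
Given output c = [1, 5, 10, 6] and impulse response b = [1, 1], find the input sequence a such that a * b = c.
Deconvolve c=[1, 5, 10, 6] by b=[1, 1]. Since b[0]=1, solve forward: a[0] = c[0] / 1 = 1; a[1] = (c[1] - 1×1) / 1 = 4; a[2] = (c[2] - 4×1) / 1 = 6. So a = [1, 4, 6]. Check by forward convolution: c[0] = 1×1 = 1; c[1] = 1×1 + 4×1 = 5; c[2] = 4×1 + 6×1 = 10; c[3] = 6×1 = 6

[1, 4, 6]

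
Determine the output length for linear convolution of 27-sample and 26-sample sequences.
Linear/full convolution length: m + n - 1 = 27 + 26 - 1 = 52

52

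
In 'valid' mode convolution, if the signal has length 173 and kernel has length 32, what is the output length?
'Valid' mode counts only positions where the kernel fully overlaps the signal: m - n + 1 = 173 - 32 + 1 = 142

142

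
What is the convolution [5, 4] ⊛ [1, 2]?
y[0] = 5×1 = 5; y[1] = 5×2 + 4×1 = 14; y[2] = 4×2 = 8

[5, 14, 8]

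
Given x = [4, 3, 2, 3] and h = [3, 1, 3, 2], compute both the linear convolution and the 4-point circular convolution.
Linear: y_lin[0] = 4×3 = 12; y_lin[1] = 4×1 + 3×3 = 13; y_lin[2] = 4×3 + 3×1 + 2×3 = 21; y_lin[3] = 4×2 + 3×3 + 2×1 + 3×3 = 28; y_lin[4] = 3×2 + 2×3 + 3×1 = 15; y_lin[5] = 2×2 + 3×3 = 13; y_lin[6] = 3×2 = 6 → [12, 13, 21, 28, 15, 13, 6]. Circular (length 4): y[0] = 4×3 + 3×2 + 2×3 + 3×1 = 27; y[1] = 4×1 + 3×3 + 2×2 + 3×3 = 26; y[2] = 4×3 + 3×1 + 2×3 + 3×2 = 27; y[3] = 4×2 + 3×3 + 2×1 + 3×3 = 28 → [27, 26, 27, 28]

Linear: [12, 13, 21, 28, 15, 13, 6], Circular: [27, 26, 27, 28]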